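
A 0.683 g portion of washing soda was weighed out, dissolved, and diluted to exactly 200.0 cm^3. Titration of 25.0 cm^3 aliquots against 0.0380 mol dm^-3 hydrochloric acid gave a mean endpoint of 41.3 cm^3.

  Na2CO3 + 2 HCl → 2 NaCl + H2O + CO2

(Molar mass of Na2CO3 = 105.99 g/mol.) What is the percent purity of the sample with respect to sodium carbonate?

n(HCl) per titration = 0.0413 × 0.0380 = 1.57 × 10^-3 mol
From the 1:2 ratio, n(Na2CO3) in each aliquot = 1/2 × 1.57 × 10^-3 = 7.85 × 10^-4 mol
n(Na2CO3) in the whole flask = 7.85 × 10^-4 × 200.0/25.0 = 6.28 × 10^-3 mol
mass of Na2CO3 = 6.28 × 10^-3 × 105.99 = 0.665 g
% Na2CO3 = 0.665 / 0.683 × 100 = 97.4 %

97.4 %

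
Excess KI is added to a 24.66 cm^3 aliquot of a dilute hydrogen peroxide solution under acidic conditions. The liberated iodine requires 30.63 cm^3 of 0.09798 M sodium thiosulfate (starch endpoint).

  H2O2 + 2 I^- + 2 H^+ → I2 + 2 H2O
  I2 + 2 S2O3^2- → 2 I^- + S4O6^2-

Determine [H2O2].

n(S2O3^2-) = 0.03063 × 0.09798 = 3.001 × 10^-3 mol
n(I2) = n(S2O3^2-)/2 = 1.501 × 10^-3 mol
n(H2O2) in the aliquot = 1.501 × 10^-3 mol (1:1 ratio)
[H2O2] = 1.501 × 10^-3 / 0.02466 = 0.06085 mol/L

0.06085 M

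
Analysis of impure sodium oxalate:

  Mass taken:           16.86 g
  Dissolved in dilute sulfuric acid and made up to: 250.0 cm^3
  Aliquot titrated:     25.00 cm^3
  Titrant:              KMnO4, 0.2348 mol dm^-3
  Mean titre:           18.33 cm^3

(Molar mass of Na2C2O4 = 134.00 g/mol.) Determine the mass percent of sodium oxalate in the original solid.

85.52 %

2 MnO4^- + 5 C2O4^2- + 16 H^+ → 2 Mn^2+ + 10 CO2 + 8 H2O
n(KMnO4) per titration = 0.01833 × 0.2348 = 4.304 × 10^-3 mol
From the 5:2 ratio, n(Na2C2O4) in each aliquot = 5/2 × 4.304 × 10^-3 = 0.01076 mol
n(Na2C2O4) in the whole flask = 0.01076 × 250.0/25.00 = 0.1076 mol
mass of Na2C2O4 = 0.1076 × 134.00 = 14.42 g
% Na2C2O4 = 14.42 / 16.86 × 100 = 85.52 %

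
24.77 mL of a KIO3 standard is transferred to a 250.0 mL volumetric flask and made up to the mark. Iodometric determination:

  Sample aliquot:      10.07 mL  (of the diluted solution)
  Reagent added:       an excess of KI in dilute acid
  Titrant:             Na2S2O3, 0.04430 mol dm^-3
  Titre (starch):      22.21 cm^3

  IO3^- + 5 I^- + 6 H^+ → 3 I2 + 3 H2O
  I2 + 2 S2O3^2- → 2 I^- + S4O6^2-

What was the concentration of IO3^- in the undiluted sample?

n(S2O3^2-) = 0.02221 × 0.04430 = 9.839 × 10^-4 mol
n(I2) = n(S2O3^2-)/2 = 4.920 × 10^-4 mol
From the 1:3 ratio, n(IO3^-) in the aliquot = 1/3 × 4.920 × 10^-4 = 1.640 × 10^-4 mol
[IO3^-]_dilute = 1.640 × 10^-4 / 0.01007 = 0.01628 mol/L
[IO3^-]_original = 0.01628 × 250.0/24.77 = 0.1644 mol/L

0.1644 mol/L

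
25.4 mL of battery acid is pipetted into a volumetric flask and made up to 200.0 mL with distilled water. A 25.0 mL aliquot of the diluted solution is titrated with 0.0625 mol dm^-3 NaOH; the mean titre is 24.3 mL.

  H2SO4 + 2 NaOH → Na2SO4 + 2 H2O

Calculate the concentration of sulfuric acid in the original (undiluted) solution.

0.239 mol/L

n(NaOH) = 0.0243 × 0.0625 = 1.52 × 10^-3 mol
From the 1:2 ratio, n(H2SO4) in the aliquot = 1/2 × 1.52 × 10^-3 = 7.59 × 10^-4 mol
[H2SO4]_dilute = 7.59 × 10^-4 / 0.0250 = 0.0304 mol/L
Dilution factor = 200.0 / 25.4 = 7.874
[H2SO4]_stock = 0.0304 × 7.874 = 0.239 mol/L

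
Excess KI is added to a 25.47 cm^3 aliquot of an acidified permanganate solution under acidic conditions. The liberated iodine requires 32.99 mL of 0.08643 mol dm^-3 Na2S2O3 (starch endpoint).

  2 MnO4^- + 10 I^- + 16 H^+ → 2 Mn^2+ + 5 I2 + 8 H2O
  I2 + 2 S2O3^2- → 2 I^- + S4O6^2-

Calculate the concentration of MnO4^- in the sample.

0.02239 mol/L

n(S2O3^2-) = 0.03299 × 0.08643 = 2.851 × 10^-3 mol
n(I2) = n(S2O3^2-)/2 = 1.426 × 10^-3 mol
From the 2:5 ratio, n(MnO4^-) in the aliquot = 2/5 × 1.426 × 10^-3 = 5.703 × 10^-4 mol
[MnO4^-] = 5.703 × 10^-4 / 0.02547 = 0.02239 mol/L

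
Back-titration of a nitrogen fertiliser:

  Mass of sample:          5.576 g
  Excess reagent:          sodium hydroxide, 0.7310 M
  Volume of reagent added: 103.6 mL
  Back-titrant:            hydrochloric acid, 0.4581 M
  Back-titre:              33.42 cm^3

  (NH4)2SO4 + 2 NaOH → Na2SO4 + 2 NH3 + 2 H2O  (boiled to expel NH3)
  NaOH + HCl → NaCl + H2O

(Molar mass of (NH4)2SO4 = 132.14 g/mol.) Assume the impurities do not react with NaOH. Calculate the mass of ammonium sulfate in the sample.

3.992 g

n(NaOH) added = 0.1036 × 0.7310 = 0.07573 mol
n(HCl) used in back-titration = 0.03342 × 0.4581 = 0.01531 mol
n(NaOH) left over = 0.01531 mol (1:1 ratio)
n(NaOH) consumed by analyte = 0.07573 − 0.01531 = 0.06042 mol
From the 1:2 ratio, n((NH4)2SO4) = 1/2 × 0.06042 = 0.03021 mol
mass of (NH4)2SO4 = 0.03021 × 132.14 = 3.992 g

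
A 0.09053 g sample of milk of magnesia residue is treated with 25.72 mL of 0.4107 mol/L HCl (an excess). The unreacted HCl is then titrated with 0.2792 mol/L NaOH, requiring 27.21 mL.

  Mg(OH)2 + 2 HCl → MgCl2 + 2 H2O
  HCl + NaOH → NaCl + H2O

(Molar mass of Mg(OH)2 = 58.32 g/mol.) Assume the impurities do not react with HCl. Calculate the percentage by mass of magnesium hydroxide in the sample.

95.54 %

n(HCl) added = 0.02572 × 0.4107 = 0.01056 mol
n(NaOH) used in back-titration = 0.02721 × 0.2792 = 7.597 × 10^-3 mol
n(HCl) left over = 7.597 × 10^-3 mol (1:1 ratio)
n(HCl) consumed by analyte = 0.01056 − 7.597 × 10^-3 = 2.966 × 10^-3 mol
From the 1:2 ratio, n(Mg(OH)2) = 1/2 × 2.966 × 10^-3 = 1.483 × 10^-3 mol
mass of Mg(OH)2 = 1.483 × 10^-3 × 58.32 = 0.08649 g
% Mg(OH)2 = 0.08649 / 0.09053 × 100 = 95.54 %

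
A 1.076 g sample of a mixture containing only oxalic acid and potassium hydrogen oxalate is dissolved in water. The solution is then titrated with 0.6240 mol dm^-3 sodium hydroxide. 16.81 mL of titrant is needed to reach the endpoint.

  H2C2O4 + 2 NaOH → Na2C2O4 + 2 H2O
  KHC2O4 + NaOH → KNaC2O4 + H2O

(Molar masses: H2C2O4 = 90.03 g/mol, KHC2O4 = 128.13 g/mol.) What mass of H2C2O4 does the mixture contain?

n(NaOH) = 0.01681 × 0.6240 = 0.01049 mol
Let x = n(H2C2O4), y = n(KHC2O4).
Titrant: 2x + 1y = 0.01049;  mass: 90.03x + 128.13y = 1.076
Solving, x = 1.612 × 10^-3 mol, y = 7.265 × 10^-3 mol
mass of H2C2O4 = 1.612 × 10^-3 × 90.03 = 0.1452 g

0.1452 g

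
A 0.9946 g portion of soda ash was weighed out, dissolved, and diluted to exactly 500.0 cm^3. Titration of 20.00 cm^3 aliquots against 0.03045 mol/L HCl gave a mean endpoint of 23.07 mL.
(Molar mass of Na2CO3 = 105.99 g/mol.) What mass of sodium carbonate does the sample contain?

0.9307 g

Na2CO3 + 2 HCl → 2 NaCl + H2O + CO2
n(HCl) per titration = 0.02307 × 0.03045 = 7.025 × 10^-4 mol
From the 1:2 ratio, n(Na2CO3) in each aliquot = 1/2 × 7.025 × 10^-4 = 3.512 × 10^-4 mol
n(Na2CO3) in the whole flask = 3.512 × 10^-4 × 500.0/20.00 = 8.781 × 10^-3 mol
mass of Na2CO3 = 8.781 × 10^-3 × 105.99 = 0.9307 g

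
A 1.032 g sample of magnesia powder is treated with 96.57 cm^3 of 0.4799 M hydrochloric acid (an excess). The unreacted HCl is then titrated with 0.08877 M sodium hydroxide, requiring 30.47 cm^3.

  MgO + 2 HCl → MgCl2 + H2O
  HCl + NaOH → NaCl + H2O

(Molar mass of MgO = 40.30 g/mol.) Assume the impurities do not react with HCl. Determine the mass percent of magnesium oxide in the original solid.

n(HCl) added = 0.09657 × 0.4799 = 0.04634 mol
n(NaOH) used in back-titration = 0.03047 × 0.08877 = 2.705 × 10^-3 mol
n(HCl) left over = 2.705 × 10^-3 mol (1:1 ratio)
n(HCl) consumed by analyte = 0.04634 − 2.705 × 10^-3 = 0.04364 mol
From the 1:2 ratio, n(MgO) = 1/2 × 0.04364 = 0.02182 mol
mass of MgO = 0.02182 × 40.30 = 0.8793 g
% MgO = 0.8793 / 1.032 × 100 = 85.21 %

85.21 %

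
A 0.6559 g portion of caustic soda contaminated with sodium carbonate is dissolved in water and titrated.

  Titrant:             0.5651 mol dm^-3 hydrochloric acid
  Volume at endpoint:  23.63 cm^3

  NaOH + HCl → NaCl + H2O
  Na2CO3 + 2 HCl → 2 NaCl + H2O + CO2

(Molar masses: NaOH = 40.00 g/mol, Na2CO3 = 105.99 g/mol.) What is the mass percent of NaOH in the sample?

24.29 %

n(HCl) = 0.02363 × 0.5651 = 0.01335 mol
Let x = n(NaOH), y = n(Na2CO3).
Titrant: 1x + 2y = 0.01335;  mass: 40.00x + 105.99y = 0.6559
Solving, x = 3.983 × 10^-3 mol, y = 4.685 × 10^-3 mol
mass of NaOH = 3.983 × 10^-3 × 40.00 = 0.1593 g
% NaOH = 0.1593 / 0.6559 × 100 = 24.29 %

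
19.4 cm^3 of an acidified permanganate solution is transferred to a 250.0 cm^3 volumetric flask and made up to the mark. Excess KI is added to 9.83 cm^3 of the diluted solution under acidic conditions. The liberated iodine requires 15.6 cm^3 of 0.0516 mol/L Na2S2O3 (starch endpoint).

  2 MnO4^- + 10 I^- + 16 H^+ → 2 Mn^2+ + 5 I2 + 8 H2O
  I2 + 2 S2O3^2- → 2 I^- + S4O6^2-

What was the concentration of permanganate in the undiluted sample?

n(S2O3^2-) = 0.0156 × 0.0516 = 8.05 × 10^-4 mol
n(I2) = n(S2O3^2-)/2 = 4.02 × 10^-4 mol
From the 2:5 ratio, n(MnO4^-) in the aliquot = 2/5 × 4.02 × 10^-4 = 1.61 × 10^-4 mol
[MnO4^-]_dilute = 1.61 × 10^-4 / 0.00983 = 0.0164 mol/L
[MnO4^-]_original = 0.0164 × 250.0/19.4 = 0.211 mol/L

0.211 mol/L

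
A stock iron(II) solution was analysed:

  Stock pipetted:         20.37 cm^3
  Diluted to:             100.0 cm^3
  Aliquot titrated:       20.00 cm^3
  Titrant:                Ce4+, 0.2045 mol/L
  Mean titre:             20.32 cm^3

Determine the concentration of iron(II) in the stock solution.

Ce^4+ + Fe^2+ → Ce^3+ + Fe^3+
n(Ce4+) = 0.02032 × 0.2045 = 4.155 × 10^-3 mol
n(Fe2+) in the aliquot = 4.155 × 10^-3 mol (1:1 ratio)
[Fe2+]_dilute = 4.155 × 10^-3 / 0.02000 = 0.2078 mol/L
Dilution factor = 100.0 / 20.37 = 4.909
[Fe2+]_stock = 0.2078 × 4.909 = 1.020 mol/L

1.020 mol/L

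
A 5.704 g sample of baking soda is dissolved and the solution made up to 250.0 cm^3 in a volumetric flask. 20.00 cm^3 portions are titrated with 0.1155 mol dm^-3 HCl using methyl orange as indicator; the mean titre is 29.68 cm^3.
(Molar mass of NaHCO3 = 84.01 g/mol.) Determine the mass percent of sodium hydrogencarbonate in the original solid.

NaHCO3 + HCl → NaCl + H2O + CO2
n(HCl) per titration = 0.02968 × 0.1155 = 3.428 × 10^-3 mol
n(NaHCO3) in each aliquot = 3.428 × 10^-3 mol (1:1 ratio)
n(NaHCO3) in the whole flask = 3.428 × 10^-3 × 250.0/20.00 = 0.04285 mol
mass of NaHCO3 = 0.04285 × 84.01 = 3.600 g
% NaHCO3 = 3.600 / 5.704 × 100 = 63.11 %

63.11 %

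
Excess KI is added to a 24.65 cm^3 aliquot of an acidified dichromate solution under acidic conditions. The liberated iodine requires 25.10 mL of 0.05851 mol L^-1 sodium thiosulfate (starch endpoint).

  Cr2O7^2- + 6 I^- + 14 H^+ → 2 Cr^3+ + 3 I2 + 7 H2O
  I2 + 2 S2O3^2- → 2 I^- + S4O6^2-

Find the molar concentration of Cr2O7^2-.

0.009930 mol/L

n(S2O3^2-) = 0.02510 × 0.05851 = 1.469 × 10^-3 mol
n(I2) = n(S2O3^2-)/2 = 7.343 × 10^-4 mol
From the 1:3 ratio, n(Cr2O7^2-) in the aliquot = 1/3 × 7.343 × 10^-4 = 2.448 × 10^-4 mol
[Cr2O7^2-] = 2.448 × 10^-4 / 0.02465 = 0.009930 mol/L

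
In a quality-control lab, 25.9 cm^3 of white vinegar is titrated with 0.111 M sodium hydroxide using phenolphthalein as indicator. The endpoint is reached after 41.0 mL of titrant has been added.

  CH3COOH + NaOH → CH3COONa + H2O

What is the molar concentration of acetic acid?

n(NaOH) = 0.0410 L × 0.111 mol/L = 4.55 × 10^-3 mol
n(CH3COOH) = 4.55 × 10^-3 mol (1:1 mole ratio)
[CH3COOH] = 4.55 × 10^-3 mol / 0.0259 L = 0.176 mol/L

0.176 M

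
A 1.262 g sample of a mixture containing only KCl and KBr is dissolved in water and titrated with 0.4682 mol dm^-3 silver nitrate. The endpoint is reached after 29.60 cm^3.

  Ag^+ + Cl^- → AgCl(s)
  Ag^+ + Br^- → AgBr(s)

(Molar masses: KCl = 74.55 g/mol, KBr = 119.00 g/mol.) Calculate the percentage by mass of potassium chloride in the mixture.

n(AgNO3) = 0.02960 × 0.4682 = 0.01386 mol
Let x = n(KCl), y = n(KBr).
Titrant: 1x + 1y = 0.01386;  mass: 74.55x + 119.00y = 1.262
Solving, x = 8.711 × 10^-3 mol, y = 5.148 × 10^-3 mol
mass of KCl = 8.711 × 10^-3 × 74.55 = 0.6494 g
% KCl = 0.6494 / 1.262 × 100 = 51.46 %

51.46 %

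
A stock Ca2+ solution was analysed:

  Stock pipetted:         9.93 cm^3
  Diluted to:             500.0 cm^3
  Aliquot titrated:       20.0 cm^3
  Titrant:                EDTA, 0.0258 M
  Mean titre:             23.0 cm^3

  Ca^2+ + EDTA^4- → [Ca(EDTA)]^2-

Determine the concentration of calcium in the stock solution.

1.49 M

n(EDTA) = 0.0230 × 0.0258 = 5.93 × 10^-4 mol
n(Ca2+) in the aliquot = 5.93 × 10^-4 mol (1:1 ratio)
[Ca2+]_dilute = 5.93 × 10^-4 / 0.0200 = 0.0297 mol/L
Dilution factor = 500.0 / 9.93 = 50.35
[Ca2+]_stock = 0.0297 × 50.35 = 1.49 mol/L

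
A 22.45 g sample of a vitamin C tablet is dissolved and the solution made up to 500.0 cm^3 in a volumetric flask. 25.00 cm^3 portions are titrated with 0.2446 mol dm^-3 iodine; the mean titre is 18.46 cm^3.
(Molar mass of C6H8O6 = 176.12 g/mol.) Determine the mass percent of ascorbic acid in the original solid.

C6H8O6 + I2 → C6H6O6 + 2 HI
n(I2) per titration = 0.01846 × 0.2446 = 4.515 × 10^-3 mol
n(C6H8O6) in each aliquot = 4.515 × 10^-3 mol (1:1 ratio)
n(C6H8O6) in the whole flask = 4.515 × 10^-3 × 500.0/25.00 = 0.09031 mol
mass of C6H8O6 = 0.09031 × 176.12 = 15.90 g
% C6H8O6 = 15.90 / 22.45 × 100 = 70.85 %

70.85 %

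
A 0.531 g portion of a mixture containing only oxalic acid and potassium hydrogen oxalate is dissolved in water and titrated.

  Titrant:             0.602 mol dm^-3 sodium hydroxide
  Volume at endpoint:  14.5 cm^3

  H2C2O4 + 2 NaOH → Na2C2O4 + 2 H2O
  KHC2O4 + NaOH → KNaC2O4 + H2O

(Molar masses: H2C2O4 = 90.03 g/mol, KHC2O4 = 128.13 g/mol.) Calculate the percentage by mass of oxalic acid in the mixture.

59.9 %

n(NaOH) = 0.0145 × 0.602 = 8.73 × 10^-3 mol
Let x = n(H2C2O4), y = n(KHC2O4).
Titrant: 2x + 1y = 8.73 × 10^-3;  mass: 90.03x + 128.13y = 0.531
Solving, x = 3.53 × 10^-3 mol, y = 1.66 × 10^-3 mol
mass of H2C2O4 = 3.53 × 10^-3 × 90.03 = 0.318 g
% H2C2O4 = 0.318 / 0.531 × 100 = 59.9 %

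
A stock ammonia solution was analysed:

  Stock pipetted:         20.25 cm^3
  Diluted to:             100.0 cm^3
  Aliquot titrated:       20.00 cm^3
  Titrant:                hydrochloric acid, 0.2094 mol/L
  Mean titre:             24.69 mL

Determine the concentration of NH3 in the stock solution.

1.277 mol/L

NH3 + HCl → NH4Cl
n(HCl) = 0.02469 × 0.2094 = 5.170 × 10^-3 mol
n(NH3) in the aliquot = 5.170 × 10^-3 mol (1:1 ratio)
[NH3]_dilute = 5.170 × 10^-3 / 0.02000 = 0.2585 mol/L
Dilution factor = 100.0 / 20.25 = 4.938
[NH3]_stock = 0.2585 × 4.938 = 1.277 mol/L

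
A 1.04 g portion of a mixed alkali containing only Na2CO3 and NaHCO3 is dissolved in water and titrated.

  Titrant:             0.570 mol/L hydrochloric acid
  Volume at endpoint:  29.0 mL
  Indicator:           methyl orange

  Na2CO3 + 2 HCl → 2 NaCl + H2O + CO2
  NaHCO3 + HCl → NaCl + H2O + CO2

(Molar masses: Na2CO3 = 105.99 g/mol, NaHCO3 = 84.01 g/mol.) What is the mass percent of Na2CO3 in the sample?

57.3 %

n(HCl) = 0.0290 × 0.570 = 0.0165 mol
Let x = n(Na2CO3), y = n(NaHCO3).
Titrant: 2x + 1y = 0.0165;  mass: 105.99x + 84.01y = 1.04
Solving, x = 5.62 × 10^-3 mol, y = 5.29 × 10^-3 mol
mass of Na2CO3 = 5.62 × 10^-3 × 105.99 = 0.596 g
% Na2CO3 = 0.596 / 1.04 × 100 = 57.3 %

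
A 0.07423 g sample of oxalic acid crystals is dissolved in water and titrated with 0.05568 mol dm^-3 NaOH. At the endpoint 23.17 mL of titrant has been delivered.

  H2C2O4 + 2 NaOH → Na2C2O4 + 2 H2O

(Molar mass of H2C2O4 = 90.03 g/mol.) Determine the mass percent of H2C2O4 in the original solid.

78.24 %

n(NaOH) = 0.02317 L × 0.05568 mol/L = 1.290 × 10^-3 mol
From the 1:2 ratio, n(H2C2O4) = 1/2 × 1.290 × 10^-3 = 6.451 × 10^-4 mol
mass of H2C2O4 = 6.451 × 10^-4 × 90.03 g/mol = 0.05807 g
% H2C2O4 = 0.05807 / 0.07423 × 100 = 78.24 %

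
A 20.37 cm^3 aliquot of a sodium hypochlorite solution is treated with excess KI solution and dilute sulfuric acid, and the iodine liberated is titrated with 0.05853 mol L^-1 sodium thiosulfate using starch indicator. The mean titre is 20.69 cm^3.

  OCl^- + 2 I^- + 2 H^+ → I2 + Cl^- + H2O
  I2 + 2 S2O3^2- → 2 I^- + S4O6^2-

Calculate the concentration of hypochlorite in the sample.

n(S2O3^2-) = 0.02069 × 0.05853 = 1.211 × 10^-3 mol
n(I2) = n(S2O3^2-)/2 = 6.055 × 10^-4 mol
n(OCl^-) in the aliquot = 6.055 × 10^-4 mol (1:1 ratio)
[OCl^-] = 6.055 × 10^-4 / 0.02037 = 0.02972 mol/L

0.02972 mol/L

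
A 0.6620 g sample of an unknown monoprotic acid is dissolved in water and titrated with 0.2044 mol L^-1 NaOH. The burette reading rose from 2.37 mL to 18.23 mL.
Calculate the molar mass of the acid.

n(NaOH) = 0.01586 L × 0.2044 mol/L = 3.242 × 10^-3 mol
n(HA) = 3.242 × 10^-3 mol (1:1 ratio)
M = m / n = 0.6620 g / 3.242 × 10^-3 mol = 204.2 g/mol

204.2 g/mol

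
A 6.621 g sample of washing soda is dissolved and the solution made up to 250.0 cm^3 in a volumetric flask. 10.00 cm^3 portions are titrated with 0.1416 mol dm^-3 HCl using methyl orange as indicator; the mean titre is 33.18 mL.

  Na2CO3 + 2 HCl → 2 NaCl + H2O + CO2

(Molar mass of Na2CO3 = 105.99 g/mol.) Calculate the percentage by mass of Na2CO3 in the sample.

94.01 %

n(HCl) per titration = 0.03318 × 0.1416 = 4.698 × 10^-3 mol
From the 1:2 ratio, n(Na2CO3) in each aliquot = 1/2 × 4.698 × 10^-3 = 2.349 × 10^-3 mol
n(Na2CO3) in the whole flask = 2.349 × 10^-3 × 250.0/10.00 = 0.05873 mol
mass of Na2CO3 = 0.05873 × 105.99 = 6.225 g
% Na2CO3 = 6.225 / 6.621 × 100 = 94.01 %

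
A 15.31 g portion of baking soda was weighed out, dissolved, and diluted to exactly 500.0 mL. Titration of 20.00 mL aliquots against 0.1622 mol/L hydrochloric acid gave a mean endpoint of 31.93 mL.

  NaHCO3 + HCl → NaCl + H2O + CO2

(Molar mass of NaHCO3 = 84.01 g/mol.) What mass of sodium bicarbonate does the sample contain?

10.88 g

n(HCl) per titration = 0.03193 × 0.1622 = 5.179 × 10^-3 mol
n(NaHCO3) in each aliquot = 5.179 × 10^-3 mol (1:1 ratio)
n(NaHCO3) in the whole flask = 5.179 × 10^-3 × 500.0/20.00 = 0.1295 mol
mass of NaHCO3 = 0.1295 × 84.01 = 10.88 g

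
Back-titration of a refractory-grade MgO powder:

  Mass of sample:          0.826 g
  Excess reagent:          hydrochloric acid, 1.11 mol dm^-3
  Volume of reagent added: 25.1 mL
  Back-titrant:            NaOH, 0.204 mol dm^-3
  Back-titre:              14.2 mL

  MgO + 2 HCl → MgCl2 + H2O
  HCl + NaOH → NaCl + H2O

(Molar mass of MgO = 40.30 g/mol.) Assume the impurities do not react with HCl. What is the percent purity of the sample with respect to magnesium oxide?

60.9 %

n(HCl) added = 0.0251 × 1.11 = 0.0279 mol
n(NaOH) used in back-titration = 0.0142 × 0.204 = 2.90 × 10^-3 mol
n(HCl) left over = 2.90 × 10^-3 mol (1:1 ratio)
n(HCl) consumed by analyte = 0.0279 − 2.90 × 10^-3 = 0.0250 mol
From the 1:2 ratio, n(MgO) = 1/2 × 0.0250 = 0.0125 mol
mass of MgO = 0.0125 × 40.30 = 0.503 g
% MgO = 0.503 / 0.826 × 100 = 60.9 %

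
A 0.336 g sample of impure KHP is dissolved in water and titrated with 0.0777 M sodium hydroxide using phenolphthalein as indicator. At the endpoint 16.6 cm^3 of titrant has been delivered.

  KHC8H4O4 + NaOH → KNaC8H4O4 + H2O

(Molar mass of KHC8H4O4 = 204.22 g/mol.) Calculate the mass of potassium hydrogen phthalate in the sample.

0.263 g

n(NaOH) = 0.0166 L × 0.0777 mol/L = 1.29 × 10^-3 mol
n(KHC8H4O4) = 1.29 × 10^-3 mol (1:1 ratio)
mass of KHC8H4O4 = 1.29 × 10^-3 × 204.22 g/mol = 0.263 g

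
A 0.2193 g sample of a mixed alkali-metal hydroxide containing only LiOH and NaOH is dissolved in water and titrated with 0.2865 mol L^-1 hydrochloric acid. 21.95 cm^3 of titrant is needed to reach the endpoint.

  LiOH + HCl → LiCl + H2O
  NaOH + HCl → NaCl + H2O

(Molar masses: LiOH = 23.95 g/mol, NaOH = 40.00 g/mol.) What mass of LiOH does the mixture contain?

0.04812 g

n(HCl) = 0.02195 × 0.2865 = 6.289 × 10^-3 mol
Let x = n(LiOH), y = n(NaOH).
Titrant: 1x + 1y = 6.289 × 10^-3;  mass: 23.95x + 40.00y = 0.2193
Solving, x = 2.009 × 10^-3 mol, y = 4.280 × 10^-3 mol
mass of LiOH = 2.009 × 10^-3 × 23.95 = 0.04812 g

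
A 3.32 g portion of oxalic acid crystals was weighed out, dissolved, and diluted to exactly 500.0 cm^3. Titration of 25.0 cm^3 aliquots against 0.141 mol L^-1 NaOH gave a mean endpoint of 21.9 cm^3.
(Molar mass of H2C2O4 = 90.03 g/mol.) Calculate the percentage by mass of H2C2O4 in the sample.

83.7 %

H2C2O4 + 2 NaOH → Na2C2O4 + 2 H2O
n(NaOH) per titration = 0.0219 × 0.141 = 3.09 × 10^-3 mol
From the 1:2 ratio, n(H2C2O4) in each aliquot = 1/2 × 3.09 × 10^-3 = 1.54 × 10^-3 mol
n(H2C2O4) in the whole flask = 1.54 × 10^-3 × 500.0/25.0 = 0.0309 mol
mass of H2C2O4 = 0.0309 × 90.03 = 2.78 g
% H2C2O4 = 2.78 / 3.32 × 100 = 83.7 %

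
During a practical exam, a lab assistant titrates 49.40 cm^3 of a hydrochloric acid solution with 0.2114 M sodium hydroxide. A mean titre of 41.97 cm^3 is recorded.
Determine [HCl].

HCl + NaOH → NaCl + H2O
n(NaOH) = 0.04197 L × 0.2114 mol/L = 8.872 × 10^-3 mol
n(HCl) = 8.872 × 10^-3 mol (1:1 mole ratio)
[HCl] = 8.872 × 10^-3 mol / 0.04940 L = 0.1796 mol/L

0.1796 M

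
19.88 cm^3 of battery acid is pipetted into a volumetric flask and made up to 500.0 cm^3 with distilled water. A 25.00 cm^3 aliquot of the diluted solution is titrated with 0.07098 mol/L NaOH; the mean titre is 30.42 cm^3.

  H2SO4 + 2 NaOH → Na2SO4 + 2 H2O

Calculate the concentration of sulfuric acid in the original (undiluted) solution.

1.086 mol/L

n(NaOH) = 0.03042 × 0.07098 = 2.159 × 10^-3 mol
From the 1:2 ratio, n(H2SO4) in the aliquot = 1/2 × 2.159 × 10^-3 = 1.080 × 10^-3 mol
[H2SO4]_dilute = 1.080 × 10^-3 / 0.02500 = 0.04318 mol/L
Dilution factor = 500.0 / 19.88 = 25.15
[H2SO4]_stock = 0.04318 × 25.15 = 1.086 mol/L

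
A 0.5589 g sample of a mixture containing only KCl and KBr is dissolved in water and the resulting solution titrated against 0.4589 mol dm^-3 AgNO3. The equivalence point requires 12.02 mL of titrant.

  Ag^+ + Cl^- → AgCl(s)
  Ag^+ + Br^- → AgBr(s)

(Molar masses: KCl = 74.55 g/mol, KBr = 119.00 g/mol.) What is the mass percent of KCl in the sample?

n(AgNO3) = 0.01202 × 0.4589 = 5.516 × 10^-3 mol
Let x = n(KCl), y = n(KBr).
Titrant: 1x + 1y = 5.516 × 10^-3;  mass: 74.55x + 119.00y = 0.5589
Solving, x = 2.194 × 10^-3 mol, y = 3.322 × 10^-3 mol
mass of KCl = 2.194 × 10^-3 × 74.55 = 0.1635 g
% KCl = 0.1635 / 0.5589 × 100 = 29.26 %

29.26 %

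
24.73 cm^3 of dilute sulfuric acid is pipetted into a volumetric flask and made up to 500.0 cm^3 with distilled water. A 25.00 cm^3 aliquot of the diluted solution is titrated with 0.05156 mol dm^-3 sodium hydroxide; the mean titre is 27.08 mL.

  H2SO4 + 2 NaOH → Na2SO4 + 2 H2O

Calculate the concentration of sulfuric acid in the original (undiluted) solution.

0.5646 mol/L

n(NaOH) = 0.02708 × 0.05156 = 1.396 × 10^-3 mol
From the 1:2 ratio, n(H2SO4) in the aliquot = 1/2 × 1.396 × 10^-3 = 6.981 × 10^-4 mol
[H2SO4]_dilute = 6.981 × 10^-4 / 0.02500 = 0.02792 mol/L
Dilution factor = 500.0 / 24.73 = 20.22
[H2SO4]_stock = 0.02792 × 20.22 = 0.5646 mol/L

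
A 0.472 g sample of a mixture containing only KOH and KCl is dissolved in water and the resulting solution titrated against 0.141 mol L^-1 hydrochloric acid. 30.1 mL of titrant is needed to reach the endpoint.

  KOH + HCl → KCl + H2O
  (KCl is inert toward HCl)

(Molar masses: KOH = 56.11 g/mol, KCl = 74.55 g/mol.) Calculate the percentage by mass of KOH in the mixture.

n(HCl) = 0.0301 × 0.141 = 4.24 × 10^-3 mol
Let x = n(KOH), y = n(KCl).
Titrant: 1x = 4.24 × 10^-3;  mass: 56.11x + 74.55y = 0.472
Solving, x = 4.24 × 10^-3 mol, y = 3.14 × 10^-3 mol
mass of KOH = 4.24 × 10^-3 × 56.11 = 0.238 g
% KOH = 0.238 / 0.472 × 100 = 50.5 %

50.5 %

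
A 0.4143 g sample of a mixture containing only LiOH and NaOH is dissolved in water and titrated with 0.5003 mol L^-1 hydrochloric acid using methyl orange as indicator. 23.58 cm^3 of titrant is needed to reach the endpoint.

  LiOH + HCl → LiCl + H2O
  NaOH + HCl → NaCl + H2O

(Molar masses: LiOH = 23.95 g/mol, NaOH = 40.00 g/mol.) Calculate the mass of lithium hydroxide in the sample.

n(HCl) = 0.02358 × 0.5003 = 0.01180 mol
Let x = n(LiOH), y = n(NaOH).
Titrant: 1x + 1y = 0.01180;  mass: 23.95x + 40.00y = 0.4143
Solving, x = 3.588 × 10^-3 mol, y = 8.209 × 10^-3 mol
mass of LiOH = 3.588 × 10^-3 × 23.95 = 0.08593 g

0.08593 g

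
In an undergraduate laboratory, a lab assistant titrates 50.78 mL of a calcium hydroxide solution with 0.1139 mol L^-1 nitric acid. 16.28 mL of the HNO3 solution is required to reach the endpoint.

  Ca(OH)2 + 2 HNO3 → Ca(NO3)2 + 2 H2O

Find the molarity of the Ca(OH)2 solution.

0.01826 mol/L

n(HNO3) = 0.01628 L × 0.1139 mol/L = 1.854 × 10^-3 mol
From the 1:2 mole ratio, n(Ca(OH)2) = 1/2 × 1.854 × 10^-3 = 9.271 × 10^-4 mol
[Ca(OH)2] = 9.271 × 10^-4 mol / 0.05078 L = 0.01826 mol/L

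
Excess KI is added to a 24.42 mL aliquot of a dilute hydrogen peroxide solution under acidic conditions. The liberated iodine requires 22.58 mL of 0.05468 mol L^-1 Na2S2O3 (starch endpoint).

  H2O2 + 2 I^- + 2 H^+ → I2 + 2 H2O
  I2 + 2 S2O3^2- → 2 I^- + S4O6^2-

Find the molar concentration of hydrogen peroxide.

0.02528 mol/L

n(S2O3^2-) = 0.02258 × 0.05468 = 1.235 × 10^-3 mol
n(I2) = n(S2O3^2-)/2 = 6.173 × 10^-4 mol
n(H2O2) in the aliquot = 6.173 × 10^-4 mol (1:1 ratio)
[H2O2] = 6.173 × 10^-4 / 0.02442 = 0.02528 mol/L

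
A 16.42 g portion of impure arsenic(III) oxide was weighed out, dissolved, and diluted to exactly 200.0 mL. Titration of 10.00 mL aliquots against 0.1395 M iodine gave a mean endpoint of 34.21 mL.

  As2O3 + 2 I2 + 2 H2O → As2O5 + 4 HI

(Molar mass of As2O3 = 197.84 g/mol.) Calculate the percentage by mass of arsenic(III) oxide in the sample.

n(I2) per titration = 0.03421 × 0.1395 = 4.772 × 10^-3 mol
From the 1:2 ratio, n(As2O3) in each aliquot = 1/2 × 4.772 × 10^-3 = 2.386 × 10^-3 mol
n(As2O3) in the whole flask = 2.386 × 10^-3 × 200.0/10.00 = 0.04772 mol
mass of As2O3 = 0.04772 × 197.84 = 9.442 g
% As2O3 = 9.442 / 16.42 × 100 = 57.50 %

57.50 %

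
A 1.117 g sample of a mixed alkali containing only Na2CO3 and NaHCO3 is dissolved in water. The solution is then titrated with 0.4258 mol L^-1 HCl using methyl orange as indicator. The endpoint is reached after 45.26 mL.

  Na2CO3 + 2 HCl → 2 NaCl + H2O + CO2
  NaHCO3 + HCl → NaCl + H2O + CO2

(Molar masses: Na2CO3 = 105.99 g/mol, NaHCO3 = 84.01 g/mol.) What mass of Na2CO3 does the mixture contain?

n(HCl) = 0.04526 × 0.4258 = 0.01927 mol
Let x = n(Na2CO3), y = n(NaHCO3).
Titrant: 2x + 1y = 0.01927;  mass: 105.99x + 84.01y = 1.117
Solving, x = 8.093 × 10^-3 mol, y = 3.085 × 10^-3 mol
mass of Na2CO3 = 8.093 × 10^-3 × 105.99 = 0.8578 g

0.8578 g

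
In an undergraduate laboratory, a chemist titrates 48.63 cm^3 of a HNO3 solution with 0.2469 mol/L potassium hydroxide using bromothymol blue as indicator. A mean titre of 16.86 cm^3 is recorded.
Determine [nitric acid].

HNO3 + KOH → KNO3 + H2O
n(KOH) = 0.01686 L × 0.2469 mol/L = 4.163 × 10^-3 mol
n(HNO3) = 4.163 × 10^-3 mol (1:1 mole ratio)
[HNO3] = 4.163 × 10^-3 mol / 0.04863 L = 0.08560 mol/L

0.08560 mol/L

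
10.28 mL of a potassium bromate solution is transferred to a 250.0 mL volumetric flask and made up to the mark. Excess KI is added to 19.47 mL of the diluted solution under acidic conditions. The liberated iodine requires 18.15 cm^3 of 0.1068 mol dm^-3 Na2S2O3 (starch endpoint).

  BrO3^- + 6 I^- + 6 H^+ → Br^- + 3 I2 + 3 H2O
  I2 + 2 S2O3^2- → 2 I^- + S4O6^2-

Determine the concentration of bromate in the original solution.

0.4035 mol/L

n(S2O3^2-) = 0.01815 × 0.1068 = 1.938 × 10^-3 mol
n(I2) = n(S2O3^2-)/2 = 9.692 × 10^-4 mol
From the 1:3 ratio, n(BrO3^-) in the aliquot = 1/3 × 9.692 × 10^-4 = 3.231 × 10^-4 mol
[BrO3^-]_dilute = 3.231 × 10^-4 / 0.01947 = 0.01659 mol/L
[BrO3^-]_original = 0.01659 × 250.0/10.28 = 0.4035 mol/L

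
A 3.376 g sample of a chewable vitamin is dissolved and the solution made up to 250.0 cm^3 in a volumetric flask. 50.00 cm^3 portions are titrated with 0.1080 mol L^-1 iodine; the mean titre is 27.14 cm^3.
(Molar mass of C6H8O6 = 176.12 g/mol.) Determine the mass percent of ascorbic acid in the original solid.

C6H8O6 + I2 → C6H6O6 + 2 HI
n(I2) per titration = 0.02714 × 0.1080 = 2.931 × 10^-3 mol
n(C6H8O6) in each aliquot = 2.931 × 10^-3 mol (1:1 ratio)
n(C6H8O6) in the whole flask = 2.931 × 10^-3 × 250.0/50.00 = 0.01466 mol
mass of C6H8O6 = 0.01466 × 176.12 = 2.581 g
% C6H8O6 = 2.581 / 3.376 × 100 = 76.46 %

76.46 %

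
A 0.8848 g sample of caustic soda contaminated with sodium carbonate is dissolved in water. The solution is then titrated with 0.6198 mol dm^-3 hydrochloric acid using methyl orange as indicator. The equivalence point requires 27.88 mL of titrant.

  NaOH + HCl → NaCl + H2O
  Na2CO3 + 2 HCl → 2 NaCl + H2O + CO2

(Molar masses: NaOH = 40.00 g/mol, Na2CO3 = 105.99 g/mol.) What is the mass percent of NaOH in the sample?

10.77 %

n(HCl) = 0.02788 × 0.6198 = 0.01728 mol
Let x = n(NaOH), y = n(Na2CO3).
Titrant: 1x + 2y = 0.01728;  mass: 40.00x + 105.99y = 0.8848
Solving, x = 2.382 × 10^-3 mol, y = 7.449 × 10^-3 mol
mass of NaOH = 2.382 × 10^-3 × 40.00 = 0.09528 g
% NaOH = 0.09528 / 0.8848 × 100 = 10.77 %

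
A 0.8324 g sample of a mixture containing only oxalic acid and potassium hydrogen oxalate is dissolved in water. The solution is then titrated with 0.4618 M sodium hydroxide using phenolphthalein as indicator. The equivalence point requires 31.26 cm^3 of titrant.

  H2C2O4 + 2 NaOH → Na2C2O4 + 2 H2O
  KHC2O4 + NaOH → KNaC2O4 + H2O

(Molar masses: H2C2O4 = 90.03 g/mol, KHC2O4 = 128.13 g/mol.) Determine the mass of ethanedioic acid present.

0.5510 g

n(NaOH) = 0.03126 × 0.4618 = 0.01444 mol
Let x = n(H2C2O4), y = n(KHC2O4).
Titrant: 2x + 1y = 0.01444;  mass: 90.03x + 128.13y = 0.8324
Solving, x = 6.120 × 10^-3 mol, y = 2.197 × 10^-3 mol
mass of H2C2O4 = 6.120 × 10^-3 × 90.03 = 0.5510 g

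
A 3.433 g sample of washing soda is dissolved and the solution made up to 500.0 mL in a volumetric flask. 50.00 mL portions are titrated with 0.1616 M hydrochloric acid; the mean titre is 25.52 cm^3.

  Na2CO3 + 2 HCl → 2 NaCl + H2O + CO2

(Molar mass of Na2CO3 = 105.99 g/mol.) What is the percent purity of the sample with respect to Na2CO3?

63.66 %

n(HCl) per titration = 0.02552 × 0.1616 = 4.124 × 10^-3 mol
From the 1:2 ratio, n(Na2CO3) in each aliquot = 1/2 × 4.124 × 10^-3 = 2.062 × 10^-3 mol
n(Na2CO3) in the whole flask = 2.062 × 10^-3 × 500.0/50.00 = 0.02062 mol
mass of Na2CO3 = 0.02062 × 105.99 = 2.186 g
% Na2CO3 = 2.186 / 3.433 × 100 = 63.66 %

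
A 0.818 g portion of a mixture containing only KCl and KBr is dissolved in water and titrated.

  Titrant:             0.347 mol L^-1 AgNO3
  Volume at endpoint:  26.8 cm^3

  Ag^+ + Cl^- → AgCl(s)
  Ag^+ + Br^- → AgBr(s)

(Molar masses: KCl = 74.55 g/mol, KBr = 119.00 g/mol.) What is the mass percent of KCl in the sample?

59.2 %

n(AgNO3) = 0.0268 × 0.347 = 9.30 × 10^-3 mol
Let x = n(KCl), y = n(KBr).
Titrant: 1x + 1y = 9.30 × 10^-3;  mass: 74.55x + 119.00y = 0.818
Solving, x = 6.49 × 10^-3 mol, y = 2.81 × 10^-3 mol
mass of KCl = 6.49 × 10^-3 × 74.55 = 0.484 g
% KCl = 0.484 / 0.818 × 100 = 59.2 %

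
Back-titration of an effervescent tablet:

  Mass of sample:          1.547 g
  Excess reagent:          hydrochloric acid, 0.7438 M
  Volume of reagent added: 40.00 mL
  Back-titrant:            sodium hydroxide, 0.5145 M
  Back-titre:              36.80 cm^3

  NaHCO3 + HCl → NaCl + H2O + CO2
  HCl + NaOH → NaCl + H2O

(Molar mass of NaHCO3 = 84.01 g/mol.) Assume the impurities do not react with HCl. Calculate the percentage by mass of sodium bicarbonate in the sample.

58.75 %

n(HCl) added = 0.04000 × 0.7438 = 0.02975 mol
n(NaOH) used in back-titration = 0.03680 × 0.5145 = 0.01893 mol
n(HCl) left over = 0.01893 mol (1:1 ratio)
n(HCl) consumed by analyte = 0.02975 − 0.01893 = 0.01082 mol
n(NaHCO3) = 0.01082 mol (1:1 ratio)
mass of NaHCO3 = 0.01082 × 84.01 = 0.9089 g
% NaHCO3 = 0.9089 / 1.547 × 100 = 58.75 %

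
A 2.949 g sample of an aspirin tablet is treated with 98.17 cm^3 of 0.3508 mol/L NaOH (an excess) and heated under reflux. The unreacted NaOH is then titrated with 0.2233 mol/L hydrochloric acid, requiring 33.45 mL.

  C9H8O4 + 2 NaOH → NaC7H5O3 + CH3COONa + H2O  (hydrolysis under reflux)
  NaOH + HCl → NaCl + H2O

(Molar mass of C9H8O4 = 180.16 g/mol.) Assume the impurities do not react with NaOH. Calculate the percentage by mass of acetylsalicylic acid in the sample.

n(NaOH) added = 0.09817 × 0.3508 = 0.03444 mol
n(HCl) used in back-titration = 0.03345 × 0.2233 = 7.469 × 10^-3 mol
n(NaOH) left over = 7.469 × 10^-3 mol (1:1 ratio)
n(NaOH) consumed by analyte = 0.03444 − 7.469 × 10^-3 = 0.02697 mol
From the 1:2 ratio, n(C9H8O4) = 1/2 × 0.02697 = 0.01348 mol
mass of C9H8O4 = 0.01348 × 180.16 = 2.429 g
% C9H8O4 = 2.429 / 2.949 × 100 = 82.38 %

82.38 %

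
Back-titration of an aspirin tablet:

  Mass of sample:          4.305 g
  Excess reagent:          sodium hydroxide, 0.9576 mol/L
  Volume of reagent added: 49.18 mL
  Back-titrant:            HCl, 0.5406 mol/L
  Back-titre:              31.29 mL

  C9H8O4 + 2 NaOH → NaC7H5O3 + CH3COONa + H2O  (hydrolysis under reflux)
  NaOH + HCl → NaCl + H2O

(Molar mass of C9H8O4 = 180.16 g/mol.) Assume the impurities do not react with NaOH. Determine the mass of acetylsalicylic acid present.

2.719 g

n(NaOH) added = 0.04918 × 0.9576 = 0.04709 mol
n(HCl) used in back-titration = 0.03129 × 0.5406 = 0.01692 mol
n(NaOH) left over = 0.01692 mol (1:1 ratio)
n(NaOH) consumed by analyte = 0.04709 − 0.01692 = 0.03018 mol
From the 1:2 ratio, n(C9H8O4) = 1/2 × 0.03018 = 0.01509 mol
mass of C9H8O4 = 0.01509 × 180.16 = 2.719 g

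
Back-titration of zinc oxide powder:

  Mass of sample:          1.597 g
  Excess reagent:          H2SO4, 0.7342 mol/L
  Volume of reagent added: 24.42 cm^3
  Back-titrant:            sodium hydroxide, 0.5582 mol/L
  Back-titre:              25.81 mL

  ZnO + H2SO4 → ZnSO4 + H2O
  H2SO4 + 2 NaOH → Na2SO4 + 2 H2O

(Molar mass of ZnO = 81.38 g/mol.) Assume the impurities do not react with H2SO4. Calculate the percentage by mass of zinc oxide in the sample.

n(H2SO4) added = 0.02442 × 0.7342 = 0.01793 mol
n(NaOH) used in back-titration = 0.02581 × 0.5582 = 0.01441 mol
From the 1:2 ratio, n(H2SO4) left over = 1/2 × 0.01441 = 7.204 × 10^-3 mol
n(H2SO4) consumed by analyte = 0.01793 − 7.204 × 10^-3 = 0.01073 mol
n(ZnO) = 0.01073 mol (1:1 ratio)
mass of ZnO = 0.01073 × 81.38 = 0.8728 g
% ZnO = 0.8728 / 1.597 × 100 = 54.66 %

54.66 %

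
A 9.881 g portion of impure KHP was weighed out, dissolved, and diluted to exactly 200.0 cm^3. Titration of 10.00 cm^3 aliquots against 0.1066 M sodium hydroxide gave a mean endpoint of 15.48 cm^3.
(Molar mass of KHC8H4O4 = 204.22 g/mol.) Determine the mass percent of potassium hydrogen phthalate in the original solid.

68.21 %

KHC8H4O4 + NaOH → KNaC8H4O4 + H2O
n(NaOH) per titration = 0.01548 × 0.1066 = 1.650 × 10^-3 mol
n(KHC8H4O4) in each aliquot = 1.650 × 10^-3 mol (1:1 ratio)
n(KHC8H4O4) in the whole flask = 1.650 × 10^-3 × 200.0/10.00 = 0.03300 mol
mass of KHC8H4O4 = 0.03300 × 204.22 = 6.740 g
% KHC8H4O4 = 6.740 / 9.881 × 100 = 68.21 %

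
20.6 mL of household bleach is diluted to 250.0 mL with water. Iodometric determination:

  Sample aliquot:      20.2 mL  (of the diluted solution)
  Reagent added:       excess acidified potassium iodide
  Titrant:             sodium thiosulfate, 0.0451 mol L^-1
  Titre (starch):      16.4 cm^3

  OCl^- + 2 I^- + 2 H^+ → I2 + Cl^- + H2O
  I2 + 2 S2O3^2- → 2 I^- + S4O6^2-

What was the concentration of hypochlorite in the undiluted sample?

0.222 mol/L

n(S2O3^2-) = 0.0164 × 0.0451 = 7.40 × 10^-4 mol
n(I2) = n(S2O3^2-)/2 = 3.70 × 10^-4 mol
n(OCl^-) in the aliquot = 3.70 × 10^-4 mol (1:1 ratio)
[OCl^-]_dilute = 3.70 × 10^-4 / 0.0202 = 0.0183 mol/L
[OCl^-]_original = 0.0183 × 250.0/20.6 = 0.222 mol/L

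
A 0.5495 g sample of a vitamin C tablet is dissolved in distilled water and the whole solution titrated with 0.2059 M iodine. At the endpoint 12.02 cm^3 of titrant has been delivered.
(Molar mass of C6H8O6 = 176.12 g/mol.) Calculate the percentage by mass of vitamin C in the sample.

C6H8O6 + I2 → C6H6O6 + 2 HI
n(I2) = 0.01202 L × 0.2059 mol/L = 2.475 × 10^-3 mol
n(C6H8O6) = 2.475 × 10^-3 mol (1:1 ratio)
mass of C6H8O6 = 2.475 × 10^-3 × 176.12 g/mol = 0.4359 g
% C6H8O6 = 0.4359 / 0.5495 × 100 = 79.32 %

79.32 %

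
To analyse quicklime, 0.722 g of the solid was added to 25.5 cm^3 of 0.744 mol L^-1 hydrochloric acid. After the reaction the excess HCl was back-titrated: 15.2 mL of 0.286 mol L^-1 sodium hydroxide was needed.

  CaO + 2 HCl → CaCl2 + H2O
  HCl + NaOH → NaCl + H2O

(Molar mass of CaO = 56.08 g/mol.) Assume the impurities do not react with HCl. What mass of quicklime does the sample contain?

0.410 g

n(HCl) added = 0.0255 × 0.744 = 0.0190 mol
n(NaOH) used in back-titration = 0.0152 × 0.286 = 4.35 × 10^-3 mol
n(HCl) left over = 4.35 × 10^-3 mol (1:1 ratio)
n(HCl) consumed by analyte = 0.0190 − 4.35 × 10^-3 = 0.0146 mol
From the 1:2 ratio, n(CaO) = 1/2 × 0.0146 = 7.31 × 10^-3 mol
mass of CaO = 7.31 × 10^-3 × 56.08 = 0.410 g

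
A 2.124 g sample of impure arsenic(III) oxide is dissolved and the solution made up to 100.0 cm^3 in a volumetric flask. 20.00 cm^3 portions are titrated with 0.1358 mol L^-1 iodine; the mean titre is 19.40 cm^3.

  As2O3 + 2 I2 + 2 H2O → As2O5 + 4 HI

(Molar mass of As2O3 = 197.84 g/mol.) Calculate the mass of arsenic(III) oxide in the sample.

1.303 g

n(I2) per titration = 0.01940 × 0.1358 = 2.635 × 10^-3 mol
From the 1:2 ratio, n(As2O3) in each aliquot = 1/2 × 2.635 × 10^-3 = 1.317 × 10^-3 mol
n(As2O3) in the whole flask = 1.317 × 10^-3 × 100.0/20.00 = 6.586 × 10^-3 mol
mass of As2O3 = 6.586 × 10^-3 × 197.84 = 1.303 g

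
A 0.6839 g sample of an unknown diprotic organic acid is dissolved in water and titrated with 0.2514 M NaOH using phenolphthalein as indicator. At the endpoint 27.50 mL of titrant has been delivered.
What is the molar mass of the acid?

197.8 g/mol

n(NaOH) = 0.02750 L × 0.2514 mol/L = 6.913 × 10^-3 mol
From the 1:2 ratio, n(H2A) = 1/2 × 6.913 × 10^-3 = 3.457 × 10^-3 mol
M = m / n = 0.6839 g / 3.457 × 10^-3 mol = 197.8 g/mol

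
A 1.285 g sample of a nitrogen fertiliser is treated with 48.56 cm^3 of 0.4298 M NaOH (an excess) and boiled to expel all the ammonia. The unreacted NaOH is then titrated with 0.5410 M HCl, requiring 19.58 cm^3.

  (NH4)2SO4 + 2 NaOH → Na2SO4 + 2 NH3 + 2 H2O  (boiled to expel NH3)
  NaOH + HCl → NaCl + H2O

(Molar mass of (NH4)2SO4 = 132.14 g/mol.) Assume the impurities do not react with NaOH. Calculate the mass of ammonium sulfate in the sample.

0.6791 g

n(NaOH) added = 0.04856 × 0.4298 = 0.02087 mol
n(HCl) used in back-titration = 0.01958 × 0.5410 = 0.01059 mol
n(NaOH) left over = 0.01059 mol (1:1 ratio)
n(NaOH) consumed by analyte = 0.02087 − 0.01059 = 0.01028 mol
From the 1:2 ratio, n((NH4)2SO4) = 1/2 × 0.01028 = 5.139 × 10^-3 mol
mass of (NH4)2SO4 = 5.139 × 10^-3 × 132.14 = 0.6791 g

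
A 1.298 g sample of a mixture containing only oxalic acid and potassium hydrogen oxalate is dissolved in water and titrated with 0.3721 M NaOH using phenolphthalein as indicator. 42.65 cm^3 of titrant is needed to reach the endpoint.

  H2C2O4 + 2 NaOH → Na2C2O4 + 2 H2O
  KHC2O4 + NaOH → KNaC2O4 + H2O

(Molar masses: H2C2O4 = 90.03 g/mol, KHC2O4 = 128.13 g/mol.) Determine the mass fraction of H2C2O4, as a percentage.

30.69 %

n(NaOH) = 0.04265 × 0.3721 = 0.01587 mol
Let x = n(H2C2O4), y = n(KHC2O4).
Titrant: 2x + 1y = 0.01587;  mass: 90.03x + 128.13y = 1.298
Solving, x = 4.424 × 10^-3 mol, y = 7.022 × 10^-3 mol
mass of H2C2O4 = 4.424 × 10^-3 × 90.03 = 0.3983 g
% H2C2O4 = 0.3983 / 1.298 × 100 = 30.69 %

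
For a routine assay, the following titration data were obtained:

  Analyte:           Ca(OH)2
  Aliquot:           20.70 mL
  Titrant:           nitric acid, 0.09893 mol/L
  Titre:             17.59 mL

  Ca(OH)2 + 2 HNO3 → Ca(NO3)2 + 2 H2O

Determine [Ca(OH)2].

0.04203 mol/L

n(HNO3) = 0.01759 L × 0.09893 mol/L = 1.740 × 10^-3 mol
From the 1:2 mole ratio, n(Ca(OH)2) = 1/2 × 1.740 × 10^-3 = 8.701 × 10^-4 mol
[Ca(OH)2] = 8.701 × 10^-4 mol / 0.02070 L = 0.04203 mol/L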